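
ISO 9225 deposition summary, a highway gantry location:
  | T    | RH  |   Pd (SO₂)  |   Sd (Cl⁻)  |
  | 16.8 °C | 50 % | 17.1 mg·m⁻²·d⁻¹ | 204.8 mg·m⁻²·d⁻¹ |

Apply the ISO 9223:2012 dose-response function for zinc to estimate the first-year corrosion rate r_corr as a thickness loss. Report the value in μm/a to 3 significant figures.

r_corr = 2.54 μm/a

zinc: f(T) = -0.071·(T−10) [T>10 °C] = -0.4828
  SO₂ term: 0.0129·17.1^0.44·exp(0.046·50-0.4828) = 0.2769
  Cl⁻ term: 0.0175·204.8^0.57·exp(0.008·50+0.085·16.8) = 2.261
  sum: 0.2769 + 2.261 → r_corr = 2.538 μm/a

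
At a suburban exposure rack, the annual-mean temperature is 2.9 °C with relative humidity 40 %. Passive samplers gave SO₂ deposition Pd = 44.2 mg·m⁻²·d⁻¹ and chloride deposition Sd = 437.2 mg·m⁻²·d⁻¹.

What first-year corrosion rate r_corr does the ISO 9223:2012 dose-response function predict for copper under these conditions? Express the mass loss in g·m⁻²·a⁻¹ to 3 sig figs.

r_corr = 2.86 g·m⁻²·a⁻¹

copper: f(T) = +0.126·(T−10) [T≤10 °C] = -0.8946
  Pd branch = 0.0053·Pd^0.26·e^(0.059·RH+f) = 0.06145 μm/a
  Cl⁻ term: 0.01025·437.2^0.27·exp(0.036·40+0.049·2.9) = 0.2575
  sum: 0.06145 + 0.2575 → r_corr = 0.319 μm/a
Convert to mass loss: 0.319 μm/a × 8.96 g/cm³ = 2.858 g·m⁻²·a⁻¹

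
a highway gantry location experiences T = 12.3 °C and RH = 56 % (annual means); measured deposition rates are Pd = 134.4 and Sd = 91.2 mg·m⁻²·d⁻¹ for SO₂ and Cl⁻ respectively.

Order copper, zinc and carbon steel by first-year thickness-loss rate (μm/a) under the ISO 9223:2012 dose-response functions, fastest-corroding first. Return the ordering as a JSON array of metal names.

["carbon steel", "zinc", "copper"]

copper: f(T) = -0.080·(T−10) [T>10 °C] = -0.1840
  sulphur-dioxide contribution → 0.4292 μm/a
  chloride contribution → 0.4756 μm/a
  total first-year rate 0.9048 μm/a
zinc: temperature factor f = -0.071·(2.3) = -0.1633
  sulphur-dioxide contribution → 1.244 μm/a
  chloride contribution → 1.021 μm/a
  ⇒ r_corr(zinc) = 2.265 μm/a
carbon steel: T>10 °C ⇒ hinge -0.054·(12.3−10) = -0.1242
  sulphur-dioxide contribution → 61.26 μm/a
  chloride contribution → 17.38 μm/a
  total first-year rate 78.64 μm/a
Ordering by μm/a: carbon steel (78.6) > zinc (2.26) > copper (0.905)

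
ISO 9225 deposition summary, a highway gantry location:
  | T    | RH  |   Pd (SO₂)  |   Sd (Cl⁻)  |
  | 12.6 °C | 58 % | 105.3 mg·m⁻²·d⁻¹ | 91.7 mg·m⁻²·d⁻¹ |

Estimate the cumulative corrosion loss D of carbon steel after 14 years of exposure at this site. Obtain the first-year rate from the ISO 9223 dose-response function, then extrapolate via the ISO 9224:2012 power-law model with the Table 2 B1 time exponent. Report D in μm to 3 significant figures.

carbon steel: T>10 °C ⇒ hinge -0.054·(12.6−10) = -0.1404
  SO₂ term: 1.77·105.3^0.52·exp(0.02·58-0.1404) = 55.26
  Sd branch = 0.102·Sd^0.62·e^(0.033·RH+0.04·T) = 18.85 μm/a
  sum: 55.26 + 18.85 → r_corr = 74.12 μm/a
Power-law: D(14) = r_corr · 14^0.523
  D(14) = 74.12 × 14^0.523 = 74.12 × 3.976 = 294.7 μm

D(14) = 295 μm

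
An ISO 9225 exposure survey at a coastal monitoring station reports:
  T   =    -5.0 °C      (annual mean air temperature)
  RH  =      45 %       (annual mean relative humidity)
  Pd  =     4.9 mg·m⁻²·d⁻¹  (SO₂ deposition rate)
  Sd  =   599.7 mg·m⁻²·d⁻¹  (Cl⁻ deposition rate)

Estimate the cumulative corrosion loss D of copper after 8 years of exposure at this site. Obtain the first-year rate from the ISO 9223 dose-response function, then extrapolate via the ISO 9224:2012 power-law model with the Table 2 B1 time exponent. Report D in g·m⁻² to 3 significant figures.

copper: T≤10 °C ⇒ hinge +0.126·(-5.0−10) = -1.8900
  Pd branch = 0.0053·Pd^0.26·e^(0.059·RH+f) = 0.01722 μm/a
  Sd branch = 0.01025·Sd^0.27·e^(0.036·RH+0.049·T) = 0.228 μm/a
  r_corr = 0.01722 + 0.228 = 0.2452 μm/a
ISO 9224: D(t) = r_corr · t^b with b = 0.667 (copper, B1)
  D(8) = 0.2452 × 8^0.667 = 0.2452 × 4.003 = 0.9815 μm
  Mass loss = 0.9815 μm × 8.96 g/cm³ = 8.794 g·m⁻²

D(8) = 8.79 g·m⁻²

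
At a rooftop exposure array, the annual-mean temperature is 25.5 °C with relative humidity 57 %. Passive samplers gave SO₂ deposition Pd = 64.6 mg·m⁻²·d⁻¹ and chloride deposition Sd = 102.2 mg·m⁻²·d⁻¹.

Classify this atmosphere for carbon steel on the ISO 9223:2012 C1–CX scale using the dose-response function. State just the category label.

carbon steel: temperature factor f = -0.054·(15.5) = -0.8370
  SO₂ term: 1.77·64.6^0.52·exp(0.02·57-0.8370) = 20.94
  Cl⁻ term: 0.102·102.2^0.62·exp(0.033·57+0.04·25.5) = 32.68
  sum: 20.94 + 32.68 → r_corr = 53.62 μm/a
53.6 μm/a falls in (50, 80] for carbon steel → category C4

C4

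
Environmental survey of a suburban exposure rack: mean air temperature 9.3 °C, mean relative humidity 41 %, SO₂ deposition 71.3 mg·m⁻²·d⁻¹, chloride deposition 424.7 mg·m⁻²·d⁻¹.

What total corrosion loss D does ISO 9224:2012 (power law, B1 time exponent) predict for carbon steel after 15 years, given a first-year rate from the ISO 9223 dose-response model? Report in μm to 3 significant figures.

carbon steel: temperature factor f = +0.150·(-0.7) = -0.1050
  SO₂ term: 1.77·71.3^0.52·exp(0.02·41-0.1050) = 33.27
  Cl⁻ term: 0.102·424.7^0.62·exp(0.033·41+0.04·9.3) = 24.39
  sum: 33.27 + 24.39 → r_corr = 57.66 μm/a
Long-term exponent b (ISO 9224 Table 2, B1) = 0.523
  D(15) = 57.66 × 15^0.523 = 57.66 × 4.122 = 237.7 μm

D(15) = 238 μm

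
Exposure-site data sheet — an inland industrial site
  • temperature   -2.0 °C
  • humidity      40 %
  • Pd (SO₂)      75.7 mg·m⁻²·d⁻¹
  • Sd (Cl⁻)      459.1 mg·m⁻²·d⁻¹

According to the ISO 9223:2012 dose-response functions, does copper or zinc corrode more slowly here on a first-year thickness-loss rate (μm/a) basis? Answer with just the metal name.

copper

copper: temperature factor f = +0.126·(-12.0) = -1.5120
  SO₂ term: 0.0053·75.7^0.26·exp(0.059·40-1.5120) = 0.03812
  Sd branch = 0.01025·Sd^0.27·e^(0.036·RH+0.049·T) = 0.2052 μm/a
  r_corr = 0.03812 + 0.2052 = 0.2434 μm/a
zinc: T≤10 °C ⇒ hinge +0.038·(-2.0−10) = -0.4560
  Pd branch = 0.0129·Pd^0.44·e^(0.046·RH+f) = 0.3455 μm/a
  Sd branch = 0.0175·Sd^0.57·e^(0.008·RH+0.085·T) = 0.6691 μm/a
  sum: 0.3455 + 0.6691 → r_corr = 1.015 μm/a
Ordering by μm/a: zinc (1.01) > copper (0.243)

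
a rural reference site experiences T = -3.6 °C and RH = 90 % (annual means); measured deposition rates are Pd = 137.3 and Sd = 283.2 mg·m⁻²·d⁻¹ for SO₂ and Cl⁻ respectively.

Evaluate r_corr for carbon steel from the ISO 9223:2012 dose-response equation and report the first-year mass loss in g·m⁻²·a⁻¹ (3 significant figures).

carbon steel: f(T) = +0.150·(T−10) [T≤10 °C] = -2.0400
  Pd branch = 1.77·Pd^0.52·e^(0.02·RH+f) = 18 μm/a
  Cl⁻ term: 0.102·283.2^0.62·exp(0.033·90+0.04·-3.6) = 57.04
  sum: 18 + 57.04 → r_corr = 75.05 μm/a
Convert to mass loss: 75.05 μm/a × 7.85 g/cm³ = 589.1 g·m⁻²·a⁻¹

r_corr = 589 g·m⁻²·a⁻¹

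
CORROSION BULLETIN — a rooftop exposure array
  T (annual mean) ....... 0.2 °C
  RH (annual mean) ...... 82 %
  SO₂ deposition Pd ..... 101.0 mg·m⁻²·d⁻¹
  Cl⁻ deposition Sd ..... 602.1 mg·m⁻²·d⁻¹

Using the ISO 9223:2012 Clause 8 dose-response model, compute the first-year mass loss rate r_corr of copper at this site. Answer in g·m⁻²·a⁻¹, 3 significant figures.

r_corr = 15.8 g·m⁻²·a⁻¹

copper: T≤10 °C ⇒ hinge +0.126·(0.2−10) = -1.2348
  sulphur-dioxide contribution → 0.646 μm/a
  chloride contribution → 1.116 μm/a
  total first-year rate 1.762 μm/a
Convert to mass loss: 1.762 μm/a × 8.96 g/cm³ = 15.78 g·m⁻²·a⁻¹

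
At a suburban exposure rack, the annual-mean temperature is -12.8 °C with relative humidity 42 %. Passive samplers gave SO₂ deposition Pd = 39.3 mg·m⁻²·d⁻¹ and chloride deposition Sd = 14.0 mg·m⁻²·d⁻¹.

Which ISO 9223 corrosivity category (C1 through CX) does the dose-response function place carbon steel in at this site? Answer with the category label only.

carbon steel: f(T) = +0.150·(T−10) [T≤10 °C] = -3.4200
  Pd branch = 1.77·Pd^0.52·e^(0.02·RH+f) = 0.9049 μm/a
  Sd branch = 0.102·Sd^0.62·e^(0.033·RH+0.04·T) = 1.255 μm/a
  r_corr = 0.9049 + 1.255 = 2.16 μm/a
Category bounds: 1.3…25 μm/a bracket r_corr ⇒ C2

C2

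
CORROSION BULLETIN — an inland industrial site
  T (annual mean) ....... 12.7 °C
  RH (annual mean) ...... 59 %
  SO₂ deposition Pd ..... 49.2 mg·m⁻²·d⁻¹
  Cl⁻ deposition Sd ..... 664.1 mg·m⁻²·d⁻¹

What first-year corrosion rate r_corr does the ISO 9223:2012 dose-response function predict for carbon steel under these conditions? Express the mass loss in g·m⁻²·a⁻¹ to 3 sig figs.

carbon steel: temperature factor f = -0.054·(2.7) = -0.1458
  Pd branch = 1.77·Pd^0.52·e^(0.02·RH+f) = 37.75 μm/a
  Sd branch = 0.102·Sd^0.62·e^(0.033·RH+0.04·T) = 66.77 μm/a
  r_corr = 37.75 + 66.77 = 104.5 μm/a
Convert to mass loss: 104.5 μm/a × 7.85 g/cm³ = 820.5 g·m⁻²·a⁻¹

r_corr = 820 g·m⁻²·a⁻¹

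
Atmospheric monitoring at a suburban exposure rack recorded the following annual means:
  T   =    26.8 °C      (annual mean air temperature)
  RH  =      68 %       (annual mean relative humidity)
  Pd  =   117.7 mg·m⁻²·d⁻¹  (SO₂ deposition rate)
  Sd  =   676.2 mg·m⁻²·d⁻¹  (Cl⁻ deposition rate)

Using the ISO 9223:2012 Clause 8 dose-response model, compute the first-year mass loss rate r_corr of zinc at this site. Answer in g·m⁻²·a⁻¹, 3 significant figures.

zinc: temperature factor f = -0.071·(16.8) = -1.1928
  SO₂ term: 0.0129·117.7^0.44·exp(0.046·68-1.1928) = 0.7281
  Sd branch = 0.0175·Sd^0.57·e^(0.008·RH+0.085·T) = 12.07 μm/a
  r_corr = 0.7281 + 12.07 = 12.8 μm/a
Convert to mass loss: 12.8 μm/a × 7.14 g/cm³ = 91.39 g·m⁻²·a⁻¹

r_corr = 91.4 g·m⁻²·a⁻¹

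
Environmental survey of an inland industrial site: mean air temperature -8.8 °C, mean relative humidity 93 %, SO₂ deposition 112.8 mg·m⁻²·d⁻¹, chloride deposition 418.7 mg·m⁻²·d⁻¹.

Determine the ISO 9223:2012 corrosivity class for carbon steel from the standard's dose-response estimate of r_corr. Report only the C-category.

carbon steel: T≤10 °C ⇒ hinge +0.150·(-8.8−10) = -2.8200
  Pd branch = 1.77·Pd^0.52·e^(0.02·RH+f) = 7.911 μm/a
  Sd branch = 0.102·Sd^0.62·e^(0.033·RH+0.04·T) = 65.19 μm/a
  r_corr = 7.911 + 65.19 = 73.1 μm/a
73.1 μm/a falls in (50, 80] for carbon steel → category C4

C4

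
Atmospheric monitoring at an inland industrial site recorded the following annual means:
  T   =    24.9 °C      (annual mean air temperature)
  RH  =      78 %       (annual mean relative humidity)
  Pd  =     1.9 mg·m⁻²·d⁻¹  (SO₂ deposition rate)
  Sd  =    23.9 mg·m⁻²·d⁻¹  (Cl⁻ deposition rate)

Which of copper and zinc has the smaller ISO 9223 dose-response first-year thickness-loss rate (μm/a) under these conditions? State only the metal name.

copper: T>10 °C ⇒ hinge -0.080·(24.9−10) = -1.1920
  SO₂ term: 0.0053·1.9^0.26·exp(0.059·78-1.1920) = 0.1895
  Sd branch = 0.01025·Sd^0.27·e^(0.036·RH+0.049·T) = 1.356 μm/a
  r_corr = 0.1895 + 1.356 = 1.546 μm/a
zinc: temperature factor f = -0.071·(14.9) = -1.0579
  SO₂ term: 0.0129·1.9^0.44·exp(0.046·78-1.0579) = 0.2148
  Sd branch = 0.0175·Sd^0.57·e^(0.008·RH+0.085·T) = 1.655 μm/a
  sum: 0.2148 + 1.655 → r_corr = 1.87 μm/a
Ordering by μm/a: zinc (1.87) > copper (1.55)

copper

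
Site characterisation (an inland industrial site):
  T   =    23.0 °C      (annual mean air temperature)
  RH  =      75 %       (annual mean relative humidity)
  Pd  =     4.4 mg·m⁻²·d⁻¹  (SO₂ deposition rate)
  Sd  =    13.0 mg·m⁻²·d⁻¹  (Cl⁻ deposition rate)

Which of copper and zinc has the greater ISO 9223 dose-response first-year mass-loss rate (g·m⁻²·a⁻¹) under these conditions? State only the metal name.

copper: f(T) = -0.080·(T−10) [T>10 °C] = -1.0400
  sulphur-dioxide contribution → 0.23 μm/a
  chloride contribution → 0.9409 μm/a
  total first-year rate 1.171 μm/a
  mass loss = 1.171 μm/a × 8.96 g/cm³ = 10.49 g·m⁻²·a⁻¹
zinc: f(T) = -0.071·(T−10) [T>10 °C] = -0.9230
  sulphur-dioxide contribution → 0.3099 μm/a
  chloride contribution → 0.9719 μm/a
  ⇒ r_corr(zinc) = 1.282 μm/a
  mass loss = 1.282 μm/a × 7.14 g/cm³ = 9.152 g·m⁻²·a⁻¹
Ordering by g·m⁻²·a⁻¹: copper (10.5) > zinc (9.15)

copper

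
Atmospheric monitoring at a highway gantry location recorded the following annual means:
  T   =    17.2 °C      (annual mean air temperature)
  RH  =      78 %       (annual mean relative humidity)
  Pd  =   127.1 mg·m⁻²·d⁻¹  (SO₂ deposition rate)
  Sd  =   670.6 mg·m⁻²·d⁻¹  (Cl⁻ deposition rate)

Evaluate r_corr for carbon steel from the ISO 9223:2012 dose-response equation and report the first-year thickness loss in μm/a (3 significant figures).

carbon steel: temperature factor f = -0.054·(7.2) = -0.3888
  sulphur-dioxide contribution → 70.92 μm/a
  chloride contribution → 150.5 μm/a
  ⇒ r_corr(carbon steel) = 221.5 μm/a

r_corr = 221 μm/a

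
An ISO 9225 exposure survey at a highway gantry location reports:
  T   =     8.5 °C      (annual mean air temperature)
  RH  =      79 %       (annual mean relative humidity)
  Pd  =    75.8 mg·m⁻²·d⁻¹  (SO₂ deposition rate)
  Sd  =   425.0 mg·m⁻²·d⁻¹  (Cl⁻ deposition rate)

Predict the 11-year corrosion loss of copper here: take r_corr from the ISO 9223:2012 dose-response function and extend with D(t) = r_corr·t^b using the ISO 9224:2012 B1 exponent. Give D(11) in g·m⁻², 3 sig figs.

D(11) = 124 g·m⁻²

copper: T≤10 °C ⇒ hinge +0.126·(8.5−10) = -0.1890
  Pd branch = 0.0053·Pd^0.26·e^(0.059·RH+f) = 1.429 μm/a
  Cl⁻ term: 0.01025·425.0^0.27·exp(0.036·79+0.049·8.5) = 1.369
  r_corr = 1.429 + 1.369 = 2.798 μm/a
ISO 9224: D(t) = r_corr · t^b with b = 0.667 (copper, B1)
  D(11) = 2.798 × 11^0.667 = 2.798 × 4.95 = 13.85 μm
  Mass loss = 13.85 μm × 8.96 g/cm³ = 124.1 g·m⁻²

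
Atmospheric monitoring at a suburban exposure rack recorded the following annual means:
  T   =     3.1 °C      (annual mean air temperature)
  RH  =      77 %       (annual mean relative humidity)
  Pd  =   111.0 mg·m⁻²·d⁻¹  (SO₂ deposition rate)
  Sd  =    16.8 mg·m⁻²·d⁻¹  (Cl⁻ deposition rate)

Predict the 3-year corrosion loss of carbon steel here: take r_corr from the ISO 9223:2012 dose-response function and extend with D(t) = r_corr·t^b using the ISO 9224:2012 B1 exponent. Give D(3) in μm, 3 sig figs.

D(3) = 75.3 μm

carbon steel: f(T) = +0.150·(T−10) [T≤10 °C] = -1.0350
  sulphur-dioxide contribution → 33.95 μm/a
  chloride contribution → 8.427 μm/a
  total first-year rate 42.38 μm/a
Long-term exponent b (ISO 9224 Table 2, B1) = 0.523
  D(3) = 42.38 × 3^0.523 = 42.38 × 1.776 = 75.28 μm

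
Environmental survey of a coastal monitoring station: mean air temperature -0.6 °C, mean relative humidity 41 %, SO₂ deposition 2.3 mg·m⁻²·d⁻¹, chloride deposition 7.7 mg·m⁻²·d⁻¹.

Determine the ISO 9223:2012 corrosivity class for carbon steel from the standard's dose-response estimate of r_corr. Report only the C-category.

C2

carbon steel: T≤10 °C ⇒ hinge +0.150·(-0.6−10) = -1.5900
  Pd branch = 1.77·Pd^0.52·e^(0.02·RH+f) = 1.264 μm/a
  Cl⁻ term: 0.102·7.7^0.62·exp(0.033·41+0.04·-0.6) = 1.366
  sum: 1.264 + 1.366 → r_corr = 2.63 μm/a
2.63 μm/a falls in (1.3, 25] for carbon steel → category C2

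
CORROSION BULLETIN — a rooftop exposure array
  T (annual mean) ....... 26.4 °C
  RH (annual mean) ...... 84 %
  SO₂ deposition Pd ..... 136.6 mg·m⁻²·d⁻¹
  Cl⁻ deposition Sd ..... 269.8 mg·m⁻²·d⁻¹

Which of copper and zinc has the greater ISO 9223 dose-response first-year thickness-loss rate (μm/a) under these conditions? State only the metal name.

copper: temperature factor f = -0.080·(16.4) = -1.3120
  sulphur-dioxide contribution → 0.7279 μm/a
  chloride contribution → 3.485 μm/a
  total first-year rate 4.213 μm/a
zinc: T>10 °C ⇒ hinge -0.071·(26.4−10) = -1.1644
  sulphur-dioxide contribution → 1.67 μm/a
  chloride contribution → 7.855 μm/a
  ⇒ r_corr(zinc) = 9.524 μm/a
Ordering by μm/a: zinc (9.52) > copper (4.21)

zinc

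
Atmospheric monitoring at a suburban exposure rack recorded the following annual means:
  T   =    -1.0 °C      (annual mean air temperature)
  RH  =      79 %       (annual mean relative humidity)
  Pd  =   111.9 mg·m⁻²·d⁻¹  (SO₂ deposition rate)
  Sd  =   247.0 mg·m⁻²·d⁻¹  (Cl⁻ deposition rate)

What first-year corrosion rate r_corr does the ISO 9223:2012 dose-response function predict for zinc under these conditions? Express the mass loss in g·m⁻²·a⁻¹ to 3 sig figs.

zinc: temperature factor f = +0.038·(-11.0) = -0.4180
  Pd branch = 0.0129·Pd^0.44·e^(0.046·RH+f) = 2.563 μm/a
  Cl⁻ term: 0.0175·247.0^0.57·exp(0.008·79+0.085·-1.0) = 0.6989
  sum: 2.563 + 0.6989 → r_corr = 3.262 μm/a
Convert to mass loss: 3.262 μm/a × 7.14 g/cm³ = 23.29 g·m⁻²·a⁻¹

r_corr = 23.3 g·m⁻²·a⁻¹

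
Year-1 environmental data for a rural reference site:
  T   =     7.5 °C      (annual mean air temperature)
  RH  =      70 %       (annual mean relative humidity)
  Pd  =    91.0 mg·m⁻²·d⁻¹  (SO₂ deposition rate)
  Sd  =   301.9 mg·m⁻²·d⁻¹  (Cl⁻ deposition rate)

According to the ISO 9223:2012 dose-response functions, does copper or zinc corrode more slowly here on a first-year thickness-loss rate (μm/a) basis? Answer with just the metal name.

copper: temperature factor f = +0.126·(-2.5) = -0.3150
  sulphur-dioxide contribution → 0.7771 μm/a
  chloride contribution → 0.8596 μm/a
  ⇒ r_corr(copper) = 1.637 μm/a
zinc: T≤10 °C ⇒ hinge +0.038·(7.5−10) = -0.0950
  sulphur-dioxide contribution → 2.137 μm/a
  chloride contribution → 1.502 μm/a
  total first-year rate 3.639 μm/a
Ordering by μm/a: zinc (3.64) > copper (1.64)

copper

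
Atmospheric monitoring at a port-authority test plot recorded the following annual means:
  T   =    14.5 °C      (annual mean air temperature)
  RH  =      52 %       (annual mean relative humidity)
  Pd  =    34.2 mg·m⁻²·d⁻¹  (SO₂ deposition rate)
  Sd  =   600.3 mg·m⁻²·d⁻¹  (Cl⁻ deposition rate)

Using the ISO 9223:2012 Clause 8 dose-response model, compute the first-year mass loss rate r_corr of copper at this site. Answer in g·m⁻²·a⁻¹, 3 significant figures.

copper: T>10 °C ⇒ hinge -0.080·(14.5−10) = -0.3600
  SO₂ term: 0.0053·34.2^0.26·exp(0.059·52-0.3600) = 0.1992
  Cl⁻ term: 0.01025·600.3^0.27·exp(0.036·52+0.049·14.5) = 0.7629
  r_corr = 0.1992 + 0.7629 = 0.962 μm/a
Convert to mass loss: 0.962 μm/a × 8.96 g/cm³ = 8.62 g·m⁻²·a⁻¹

r_corr = 8.62 g·m⁻²·a⁻¹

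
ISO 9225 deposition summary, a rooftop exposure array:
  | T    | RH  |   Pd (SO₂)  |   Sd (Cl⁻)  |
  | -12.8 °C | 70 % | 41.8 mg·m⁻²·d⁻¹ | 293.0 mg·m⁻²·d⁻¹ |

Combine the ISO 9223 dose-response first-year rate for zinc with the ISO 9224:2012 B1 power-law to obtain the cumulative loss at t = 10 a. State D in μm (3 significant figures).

zinc: f(T) = +0.038·(T−10) [T≤10 °C] = -0.8664
  SO₂ term: 0.0129·41.8^0.44·exp(0.046·70-0.8664) = 0.7016
  Cl⁻ term: 0.0175·293.0^0.57·exp(0.008·70+0.085·-12.8) = 0.2629
  r_corr = 0.7016 + 0.2629 = 0.9645 μm/a
Long-term exponent b (ISO 9224 Table 2, B1) = 0.813
  D(10) = 0.9645 × 10^0.813 = 0.9645 × 6.501 = 6.27 μm

D(10) = 6.27 μm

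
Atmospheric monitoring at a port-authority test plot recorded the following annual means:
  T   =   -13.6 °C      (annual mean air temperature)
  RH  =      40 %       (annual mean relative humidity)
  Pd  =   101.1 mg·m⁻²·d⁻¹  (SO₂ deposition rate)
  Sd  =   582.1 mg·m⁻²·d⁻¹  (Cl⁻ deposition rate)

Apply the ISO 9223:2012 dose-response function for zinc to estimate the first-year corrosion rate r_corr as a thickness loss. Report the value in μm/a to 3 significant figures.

zinc: f(T) = +0.038·(T−10) [T≤10 °C] = -0.8968
  sulphur-dioxide contribution → 0.2525 μm/a
  chloride contribution → 0.2858 μm/a
  ⇒ r_corr(zinc) = 0.5383 μm/a

r_corr = 0.538 μm/a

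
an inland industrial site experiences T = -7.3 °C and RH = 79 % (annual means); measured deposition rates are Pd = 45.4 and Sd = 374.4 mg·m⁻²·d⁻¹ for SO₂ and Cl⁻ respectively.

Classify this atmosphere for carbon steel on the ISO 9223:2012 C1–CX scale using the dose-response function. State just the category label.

carbon steel: T≤10 °C ⇒ hinge +0.150·(-7.3−10) = -2.5950
  SO₂ term: 1.77·45.4^0.52·exp(0.02·79-2.5950) = 4.665
  Cl⁻ term: 0.102·374.4^0.62·exp(0.033·79+0.04·-7.3) = 40.69
  r_corr = 4.665 + 40.69 = 45.35 μm/a
ISO 9223 Table 2 (carbon steel): 25 < 45.4 ≤ 50 μm/a ⇒ C3

C3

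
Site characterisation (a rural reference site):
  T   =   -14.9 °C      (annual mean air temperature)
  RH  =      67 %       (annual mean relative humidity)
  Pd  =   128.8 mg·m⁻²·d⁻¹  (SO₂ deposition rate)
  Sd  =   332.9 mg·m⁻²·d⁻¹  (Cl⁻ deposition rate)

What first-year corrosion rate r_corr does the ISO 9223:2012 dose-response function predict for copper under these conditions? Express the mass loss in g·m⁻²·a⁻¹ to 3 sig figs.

copper: f(T) = +0.126·(T−10) [T≤10 °C] = -3.1374
  SO₂ term: 0.0053·128.8^0.26·exp(0.059·67-3.1374) = 0.04237
  Sd branch = 0.01025·Sd^0.27·e^(0.036·RH+0.049·T) = 0.2644 μm/a
  r_corr = 0.04237 + 0.2644 = 0.3067 μm/a
Convert to mass loss: 0.3067 μm/a × 8.96 g/cm³ = 2.748 g·m⁻²·a⁻¹

r_corr = 2.75 g·m⁻²·a⁻¹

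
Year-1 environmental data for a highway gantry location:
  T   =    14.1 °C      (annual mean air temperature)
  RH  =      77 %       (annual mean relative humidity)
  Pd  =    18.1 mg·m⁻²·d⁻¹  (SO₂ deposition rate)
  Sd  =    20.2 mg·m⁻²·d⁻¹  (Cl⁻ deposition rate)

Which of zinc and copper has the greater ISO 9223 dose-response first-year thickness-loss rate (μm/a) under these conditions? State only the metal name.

zinc

zinc: temperature factor f = -0.071·(4.1) = -0.2911
  sulphur-dioxide contribution → 1.191 μm/a
  chloride contribution → 0.5958 μm/a
  ⇒ r_corr(zinc) = 1.787 μm/a
copper: temperature factor f = -0.080·(4.1) = -0.3280
  sulphur-dioxide contribution → 0.7618 μm/a
  chloride contribution → 0.7364 μm/a
  ⇒ r_corr(copper) = 1.498 μm/a
Ordering by μm/a: zinc (1.79) > copper (1.5)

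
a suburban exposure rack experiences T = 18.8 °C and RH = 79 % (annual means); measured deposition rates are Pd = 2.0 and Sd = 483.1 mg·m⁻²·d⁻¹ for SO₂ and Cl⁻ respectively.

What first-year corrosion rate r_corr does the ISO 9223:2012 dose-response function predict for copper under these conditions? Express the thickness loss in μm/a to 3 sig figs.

r_corr = 2.68 μm/a

copper: temperature factor f = -0.080·(8.8) = -0.7040
  Pd branch = 0.0053·Pd^0.26·e^(0.059·RH+f) = 0.3319 μm/a
  Sd branch = 0.01025·Sd^0.27·e^(0.036·RH+0.049·T) = 2.348 μm/a
  r_corr = 0.3319 + 2.348 = 2.68 μm/a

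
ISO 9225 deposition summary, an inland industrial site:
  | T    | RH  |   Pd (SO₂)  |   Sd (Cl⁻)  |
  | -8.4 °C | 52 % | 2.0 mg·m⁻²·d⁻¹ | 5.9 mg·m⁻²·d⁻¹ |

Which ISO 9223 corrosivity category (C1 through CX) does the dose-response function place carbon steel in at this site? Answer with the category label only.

carbon steel: T≤10 °C ⇒ hinge +0.150·(-8.4−10) = -2.7600
  SO₂ term: 1.77·2.0^0.52·exp(0.02·52-2.7600) = 0.4545
  Cl⁻ term: 0.102·5.9^0.62·exp(0.033·52+0.04·-8.4) = 1.219
  sum: 0.4545 + 1.219 → r_corr = 1.673 μm/a
ISO 9223 Table 2 (carbon steel): 1.3 < 1.67 ≤ 25 μm/a ⇒ C2

C2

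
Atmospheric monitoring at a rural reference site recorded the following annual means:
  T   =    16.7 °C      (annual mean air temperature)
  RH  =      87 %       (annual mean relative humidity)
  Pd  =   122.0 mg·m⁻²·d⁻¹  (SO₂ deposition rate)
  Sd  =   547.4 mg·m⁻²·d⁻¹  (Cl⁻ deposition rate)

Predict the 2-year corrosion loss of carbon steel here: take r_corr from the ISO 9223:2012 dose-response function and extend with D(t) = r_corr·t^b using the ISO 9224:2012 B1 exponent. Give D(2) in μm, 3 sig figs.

carbon steel: T>10 °C ⇒ hinge -0.054·(16.7−10) = -0.3618
  sulphur-dioxide contribution → 85.39 μm/a
  chloride contribution → 175.1 μm/a
  ⇒ r_corr(carbon steel) = 260.5 μm/a
ISO 9224: D(t) = r_corr · t^b with b = 0.523 (carbon steel, B1)
  D(2) = 260.5 × 2^0.523 = 260.5 × 1.437 = 374.3 μm

D(2) = 374 μm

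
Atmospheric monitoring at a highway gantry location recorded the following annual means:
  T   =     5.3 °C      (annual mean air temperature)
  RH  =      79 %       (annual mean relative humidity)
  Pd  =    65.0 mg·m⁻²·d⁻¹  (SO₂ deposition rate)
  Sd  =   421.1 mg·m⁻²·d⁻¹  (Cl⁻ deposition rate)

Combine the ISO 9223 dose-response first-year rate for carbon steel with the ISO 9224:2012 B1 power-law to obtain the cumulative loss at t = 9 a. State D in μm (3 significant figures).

D(9) = 346 μm

carbon steel: temperature factor f = +0.150·(-4.7) = -0.7050
  Pd branch = 1.77·Pd^0.52·e^(0.02·RH+f) = 37.21 μm/a
  Cl⁻ term: 0.102·421.1^0.62·exp(0.033·79+0.04·5.3) = 72.44
  sum: 37.21 + 72.44 → r_corr = 109.7 μm/a
ISO 9224: D(t) = r_corr · t^b with b = 0.523 (carbon steel, B1)
  D(9) = 109.7 × 9^0.523 = 109.7 × 3.156 = 346 μm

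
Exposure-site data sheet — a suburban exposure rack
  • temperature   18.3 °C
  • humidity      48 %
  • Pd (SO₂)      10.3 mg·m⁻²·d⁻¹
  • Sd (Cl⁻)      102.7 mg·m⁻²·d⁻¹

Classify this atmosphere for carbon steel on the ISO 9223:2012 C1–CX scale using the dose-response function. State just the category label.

carbon steel: T>10 °C ⇒ hinge -0.054·(18.3−10) = -0.4482
  SO₂ term: 1.77·10.3^0.52·exp(0.02·48-0.4482) = 9.929
  Sd branch = 0.102·Sd^0.62·e^(0.033·RH+0.04·T) = 18.26 μm/a
  sum: 9.929 + 18.26 → r_corr = 28.19 μm/a
28.2 μm/a falls in (25, 50] for carbon steel → category C3

C3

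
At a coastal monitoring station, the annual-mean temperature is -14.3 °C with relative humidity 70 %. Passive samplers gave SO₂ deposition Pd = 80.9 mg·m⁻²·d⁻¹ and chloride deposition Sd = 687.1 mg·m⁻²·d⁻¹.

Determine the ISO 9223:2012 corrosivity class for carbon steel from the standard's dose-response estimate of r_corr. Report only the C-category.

C3

carbon steel: T≤10 °C ⇒ hinge +0.150·(-14.3−10) = -3.6450
  SO₂ term: 1.77·80.9^0.52·exp(0.02·70-3.6450) = 1.841
  Cl⁻ term: 0.102·687.1^0.62·exp(0.033·70+0.04·-14.3) = 33.29
  r_corr = 1.841 + 33.29 = 35.13 μm/a
ISO 9223 Table 2 (carbon steel): 25 < 35.1 ≤ 50 μm/a ⇒ C3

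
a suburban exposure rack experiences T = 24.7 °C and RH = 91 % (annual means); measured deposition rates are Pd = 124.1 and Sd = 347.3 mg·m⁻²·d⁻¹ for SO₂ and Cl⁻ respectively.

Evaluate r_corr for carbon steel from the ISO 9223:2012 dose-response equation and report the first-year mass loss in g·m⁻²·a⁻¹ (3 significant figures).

carbon steel: temperature factor f = -0.054·(14.7) = -0.7938
  SO₂ term: 1.77·124.1^0.52·exp(0.02·91-0.7938) = 60.59
  Sd branch = 0.102·Sd^0.62·e^(0.033·RH+0.04·T) = 207.5 μm/a
  sum: 60.59 + 207.5 → r_corr = 268.1 μm/a
Convert to mass loss: 268.1 μm/a × 7.85 g/cm³ = 2105 g·m⁻²·a⁻¹

r_corr = 2.10e+03 g·m⁻²·a⁻¹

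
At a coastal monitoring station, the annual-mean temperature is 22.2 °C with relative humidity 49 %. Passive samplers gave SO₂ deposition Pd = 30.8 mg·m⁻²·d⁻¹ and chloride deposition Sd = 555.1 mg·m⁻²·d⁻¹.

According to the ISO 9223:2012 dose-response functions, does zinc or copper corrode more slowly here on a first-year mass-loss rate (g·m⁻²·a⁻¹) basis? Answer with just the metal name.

copper

zinc: temperature factor f = -0.071·(12.2) = -0.8662
  SO₂ term: 0.0129·30.8^0.44·exp(0.046·49-0.8662) = 0.2335
  Cl⁻ term: 0.0175·555.1^0.57·exp(0.008·49+0.085·22.2) = 6.267
  r_corr = 0.2335 + 6.267 = 6.501 μm/a
  mass loss = 6.501 μm/a × 7.14 g/cm³ = 46.42 g·m⁻²·a⁻¹
copper: temperature factor f = -0.080·(12.2) = -0.9760
  Pd branch = 0.0053·Pd^0.26·e^(0.059·RH+f) = 0.08769 μm/a
  Cl⁻ term: 0.01025·555.1^0.27·exp(0.036·49+0.049·22.2) = 0.9777
  r_corr = 0.08769 + 0.9777 = 1.065 μm/a
  mass loss = 1.065 μm/a × 8.96 g/cm³ = 9.546 g·m⁻²·a⁻¹
Ordering by g·m⁻²·a⁻¹: zinc (46.4) > copper (9.55)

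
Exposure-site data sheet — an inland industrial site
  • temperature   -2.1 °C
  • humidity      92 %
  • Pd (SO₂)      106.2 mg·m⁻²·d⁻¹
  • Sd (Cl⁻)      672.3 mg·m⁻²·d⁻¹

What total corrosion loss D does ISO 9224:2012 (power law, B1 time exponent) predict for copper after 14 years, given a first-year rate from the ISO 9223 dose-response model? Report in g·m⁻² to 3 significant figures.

D(14) = 123 g·m⁻²

copper: T≤10 °C ⇒ hinge +0.126·(-2.1−10) = -1.5246
  sulphur-dioxide contribution → 0.8837 μm/a
  chloride contribution → 1.472 μm/a
  ⇒ r_corr(copper) = 2.356 μm/a
Power-law: D(14) = r_corr · 14^0.667
  D(14) = 2.356 × 14^0.667 = 2.356 × 5.814 = 13.69 μm
  Mass loss = 13.69 μm × 8.96 g/cm³ = 122.7 g·m⁻²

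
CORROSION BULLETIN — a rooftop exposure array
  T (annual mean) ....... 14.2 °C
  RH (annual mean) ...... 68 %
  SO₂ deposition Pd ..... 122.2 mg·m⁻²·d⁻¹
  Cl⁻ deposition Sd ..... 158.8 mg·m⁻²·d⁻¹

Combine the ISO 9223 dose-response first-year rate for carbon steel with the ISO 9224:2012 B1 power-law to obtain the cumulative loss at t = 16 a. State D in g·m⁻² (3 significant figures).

carbon steel: f(T) = -0.054·(T−10) [T>10 °C] = -0.2268
  Pd branch = 1.77·Pd^0.52·e^(0.02·RH+f) = 66.89 μm/a
  Cl⁻ term: 0.102·158.8^0.62·exp(0.033·68+0.04·14.2) = 39.3
  sum: 66.89 + 39.3 → r_corr = 106.2 μm/a
Long-term exponent b (ISO 9224 Table 2, B1) = 0.523
  D(16) = 106.2 × 16^0.523 = 106.2 × 4.263 = 452.7 μm
  Mass loss = 452.7 μm × 7.85 g/cm³ = 3554 g·m⁻²

D(16) = 3.55e+03 g·m⁻²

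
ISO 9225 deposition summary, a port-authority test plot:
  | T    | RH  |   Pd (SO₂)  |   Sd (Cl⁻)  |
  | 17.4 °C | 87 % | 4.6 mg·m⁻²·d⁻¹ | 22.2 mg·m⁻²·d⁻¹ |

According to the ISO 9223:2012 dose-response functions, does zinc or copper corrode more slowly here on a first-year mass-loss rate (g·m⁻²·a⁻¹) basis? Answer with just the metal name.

zinc: f(T) = -0.071·(T−10) [T>10 °C] = -0.5254
  SO₂ term: 0.0129·4.6^0.44·exp(0.046·87-0.5254) = 0.8167
  Cl⁻ term: 0.0175·22.2^0.57·exp(0.008·87+0.085·17.4) = 0.9017
  sum: 0.8167 + 0.9017 → r_corr = 1.718 μm/a
  mass loss = 1.718 μm/a × 7.14 g/cm³ = 12.27 g·m⁻²·a⁻¹
copper: f(T) = -0.080·(T−10) [T>10 °C] = -0.5920
  Pd branch = 0.0053·Pd^0.26·e^(0.059·RH+f) = 0.7391 μm/a
  Cl⁻ term: 0.01025·22.2^0.27·exp(0.036·87+0.049·17.4) = 1.273
  sum: 0.7391 + 1.273 → r_corr = 2.012 μm/a
  mass loss = 2.012 μm/a × 8.96 g/cm³ = 18.03 g·m⁻²·a⁻¹
Ordering by g·m⁻²·a⁻¹: copper (18) > zinc (12.3)

zinc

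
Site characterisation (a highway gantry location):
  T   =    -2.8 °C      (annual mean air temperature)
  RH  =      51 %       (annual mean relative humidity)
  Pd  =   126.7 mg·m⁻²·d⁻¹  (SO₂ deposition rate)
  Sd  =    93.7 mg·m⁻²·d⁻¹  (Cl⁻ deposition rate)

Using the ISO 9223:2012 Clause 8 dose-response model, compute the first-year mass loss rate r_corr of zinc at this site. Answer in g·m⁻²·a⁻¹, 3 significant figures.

zinc: f(T) = +0.038·(T−10) [T≤10 °C] = -0.4864
  sulphur-dioxide contribution → 0.6973 μm/a
  chloride contribution → 0.2759 μm/a
  ⇒ r_corr(zinc) = 0.9732 μm/a
Convert to mass loss: 0.9732 μm/a × 7.14 g/cm³ = 6.949 g·m⁻²·a⁻¹

r_corr = 6.95 g·m⁻²·a⁻¹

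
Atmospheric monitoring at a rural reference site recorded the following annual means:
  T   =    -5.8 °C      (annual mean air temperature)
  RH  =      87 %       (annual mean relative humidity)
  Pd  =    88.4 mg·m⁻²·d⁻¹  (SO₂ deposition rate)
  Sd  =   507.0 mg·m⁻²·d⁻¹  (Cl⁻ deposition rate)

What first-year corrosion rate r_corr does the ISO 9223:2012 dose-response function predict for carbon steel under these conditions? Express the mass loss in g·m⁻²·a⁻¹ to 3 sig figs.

r_corr = 609 g·m⁻²·a⁻¹

carbon steel: temperature factor f = +0.150·(-15.8) = -2.3700
  SO₂ term: 1.77·88.4^0.52·exp(0.02·87-2.3700) = 9.694
  Sd branch = 0.102·Sd^0.62·e^(0.033·RH+0.04·T) = 67.89 μm/a
  sum: 9.694 + 67.89 → r_corr = 77.58 μm/a
Convert to mass loss: 77.58 μm/a × 7.85 g/cm³ = 609 g·m⁻²·a⁻¹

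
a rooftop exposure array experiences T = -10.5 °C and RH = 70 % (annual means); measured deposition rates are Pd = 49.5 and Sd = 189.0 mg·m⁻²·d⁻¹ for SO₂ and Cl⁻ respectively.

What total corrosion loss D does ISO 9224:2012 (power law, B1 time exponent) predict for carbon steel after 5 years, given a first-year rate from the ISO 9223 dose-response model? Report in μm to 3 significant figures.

D(5) = 46.3 μm

carbon steel: f(T) = +0.150·(T−10) [T≤10 °C] = -3.0750
  SO₂ term: 1.77·49.5^0.52·exp(0.02·70-3.0750) = 2.522
  Cl⁻ term: 0.102·189.0^0.62·exp(0.033·70+0.04·-10.5) = 17.41
  r_corr = 2.522 + 17.41 = 19.93 μm/a
ISO 9224: D(t) = r_corr · t^b with b = 0.523 (carbon steel, B1)
  D(5) = 19.93 × 5^0.523 = 19.93 × 2.32 = 46.25 μm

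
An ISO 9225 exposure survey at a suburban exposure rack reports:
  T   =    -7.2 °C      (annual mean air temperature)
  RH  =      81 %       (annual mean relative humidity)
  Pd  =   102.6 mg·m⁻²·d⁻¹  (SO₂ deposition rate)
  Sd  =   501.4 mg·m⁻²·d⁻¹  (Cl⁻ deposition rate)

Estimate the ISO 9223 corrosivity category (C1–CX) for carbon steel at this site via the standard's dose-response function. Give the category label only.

C4

carbon steel: T≤10 °C ⇒ hinge +0.150·(-7.2−10) = -2.5800
  SO₂ term: 1.77·102.6^0.52·exp(0.02·81-2.5800) = 7.531
  Cl⁻ term: 0.102·501.4^0.62·exp(0.033·81+0.04·-7.2) = 52.3
  r_corr = 7.531 + 52.3 = 59.83 μm/a
Category bounds: 50…80 μm/a bracket r_corr ⇒ C4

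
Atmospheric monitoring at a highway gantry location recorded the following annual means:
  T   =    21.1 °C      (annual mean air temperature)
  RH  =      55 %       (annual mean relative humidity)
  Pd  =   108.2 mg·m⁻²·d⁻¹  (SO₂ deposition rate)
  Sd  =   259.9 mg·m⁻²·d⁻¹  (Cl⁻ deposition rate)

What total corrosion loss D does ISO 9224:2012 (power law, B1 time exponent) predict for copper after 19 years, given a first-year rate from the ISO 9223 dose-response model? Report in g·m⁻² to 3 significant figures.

copper: f(T) = -0.080·(T−10) [T>10 °C] = -0.8880
  Pd branch = 0.0053·Pd^0.26·e^(0.059·RH+f) = 0.1892 μm/a
  Sd branch = 0.01025·Sd^0.27·e^(0.036·RH+0.049·T) = 0.9368 μm/a
  r_corr = 0.1892 + 0.9368 = 1.126 μm/a
Power-law: D(19) = r_corr · 19^0.667
  D(19) = 1.126 × 19^0.667 = 1.126 × 7.127 = 8.025 μm
  Mass loss = 8.025 μm × 8.96 g/cm³ = 71.9 g·m⁻²

D(19) = 71.9 g·m⁻²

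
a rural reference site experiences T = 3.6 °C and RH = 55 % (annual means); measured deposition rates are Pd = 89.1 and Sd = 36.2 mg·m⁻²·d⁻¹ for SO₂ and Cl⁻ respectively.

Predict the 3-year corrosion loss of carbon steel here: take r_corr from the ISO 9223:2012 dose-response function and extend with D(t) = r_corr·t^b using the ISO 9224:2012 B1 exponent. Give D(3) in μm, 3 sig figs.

carbon steel: temperature factor f = +0.150·(-6.4) = -0.9600
  Pd branch = 1.77·Pd^0.52·e^(0.02·RH+f) = 21.02 μm/a
  Sd branch = 0.102·Sd^0.62·e^(0.033·RH+0.04·T) = 6.695 μm/a
  r_corr = 21.02 + 6.695 = 27.72 μm/a
Long-term exponent b (ISO 9224 Table 2, B1) = 0.523
  D(3) = 27.72 × 3^0.523 = 27.72 × 1.776 = 49.24 μm

D(3) = 49.2 μm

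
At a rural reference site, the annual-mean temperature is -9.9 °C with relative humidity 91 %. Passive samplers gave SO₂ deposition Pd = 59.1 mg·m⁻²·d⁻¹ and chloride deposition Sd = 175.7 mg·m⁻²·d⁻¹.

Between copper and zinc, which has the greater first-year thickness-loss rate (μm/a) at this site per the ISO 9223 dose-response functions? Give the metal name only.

zinc

copper: T≤10 °C ⇒ hinge +0.126·(-9.9−10) = -2.5074
  SO₂ term: 0.0053·59.1^0.26·exp(0.059·91-2.5074) = 0.2677
  Cl⁻ term: 0.01025·175.7^0.27·exp(0.036·91+0.049·-9.9) = 0.6743
  sum: 0.2677 + 0.6743 → r_corr = 0.9421 μm/a
zinc: T≤10 °C ⇒ hinge +0.038·(-9.9−10) = -0.7562
  Pd branch = 0.0129·Pd^0.44·e^(0.046·RH+f) = 2.397 μm/a
  Sd branch = 0.0175·Sd^0.57·e^(0.008·RH+0.085·T) = 0.2973 μm/a
  r_corr = 2.397 + 0.2973 = 2.694 μm/a
Ordering by μm/a: zinc (2.69) > copper (0.942)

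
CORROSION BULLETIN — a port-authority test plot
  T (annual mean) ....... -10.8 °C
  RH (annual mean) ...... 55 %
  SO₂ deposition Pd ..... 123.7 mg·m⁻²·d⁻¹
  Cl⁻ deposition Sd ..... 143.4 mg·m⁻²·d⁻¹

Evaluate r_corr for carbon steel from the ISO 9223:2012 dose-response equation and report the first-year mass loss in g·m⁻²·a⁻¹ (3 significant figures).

carbon steel: T≤10 °C ⇒ hinge +0.150·(-10.8−10) = -3.1200
  Pd branch = 1.77·Pd^0.52·e^(0.02·RH+f) = 2.876 μm/a
  Sd branch = 0.102·Sd^0.62·e^(0.033·RH+0.04·T) = 8.837 μm/a
  r_corr = 2.876 + 8.837 = 11.71 μm/a
Convert to mass loss: 11.71 μm/a × 7.85 g/cm³ = 91.94 g·m⁻²·a⁻¹

r_corr = 91.9 g·m⁻²·a⁻¹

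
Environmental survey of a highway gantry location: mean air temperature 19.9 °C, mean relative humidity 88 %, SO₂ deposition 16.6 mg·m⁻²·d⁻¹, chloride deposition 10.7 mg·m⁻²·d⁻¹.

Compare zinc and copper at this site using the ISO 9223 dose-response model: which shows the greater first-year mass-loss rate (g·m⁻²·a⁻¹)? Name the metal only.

zinc: temperature factor f = -0.071·(9.9) = -0.7029
  Pd branch = 0.0129·Pd^0.44·e^(0.046·RH+f) = 1.259 μm/a
  Sd branch = 0.0175·Sd^0.57·e^(0.008·RH+0.085·T) = 0.7415 μm/a
  sum: 1.259 + 0.7415 → r_corr = 2.001 μm/a
  mass loss = 2.001 μm/a × 7.14 g/cm³ = 14.29 g·m⁻²·a⁻¹
copper: T>10 °C ⇒ hinge -0.080·(19.9−10) = -0.7920
  Pd branch = 0.0053·Pd^0.26·e^(0.059·RH+f) = 0.8962 μm/a
  Sd branch = 0.01025·Sd^0.27·e^(0.036·RH+0.049·T) = 1.225 μm/a
  sum: 0.8962 + 1.225 → r_corr = 2.121 μm/a
  mass loss = 2.121 μm/a × 8.96 g/cm³ = 19 g·m⁻²·a⁻¹
Ordering by g·m⁻²·a⁻¹: copper (19) > zinc (14.3)

copper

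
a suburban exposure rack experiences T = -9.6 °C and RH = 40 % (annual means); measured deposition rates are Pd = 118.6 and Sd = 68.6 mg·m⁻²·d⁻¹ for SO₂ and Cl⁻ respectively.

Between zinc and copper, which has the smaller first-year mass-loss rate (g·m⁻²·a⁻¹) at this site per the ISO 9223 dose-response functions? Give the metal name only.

zinc: f(T) = +0.038·(T−10) [T≤10 °C] = -0.7448
  Pd branch = 0.0129·Pd^0.44·e^(0.046·RH+f) = 0.3154 μm/a
  Sd branch = 0.0175·Sd^0.57·e^(0.008·RH+0.085·T) = 0.1187 μm/a
  r_corr = 0.3154 + 0.1187 = 0.434 μm/a
  mass loss = 0.434 μm/a × 7.14 g/cm³ = 3.099 g·m⁻²·a⁻¹
copper: temperature factor f = +0.126·(-19.6) = -2.4696
  Pd branch = 0.0053·Pd^0.26·e^(0.059·RH+f) = 0.01644 μm/a
  Sd branch = 0.01025·Sd^0.27·e^(0.036·RH+0.049·T) = 0.08465 μm/a
  r_corr = 0.01644 + 0.08465 = 0.1011 μm/a
  mass loss = 0.1011 μm/a × 8.96 g/cm³ = 0.9058 g·m⁻²·a⁻¹
Ordering by g·m⁻²·a⁻¹: zinc (3.1) > copper (0.906)

copper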